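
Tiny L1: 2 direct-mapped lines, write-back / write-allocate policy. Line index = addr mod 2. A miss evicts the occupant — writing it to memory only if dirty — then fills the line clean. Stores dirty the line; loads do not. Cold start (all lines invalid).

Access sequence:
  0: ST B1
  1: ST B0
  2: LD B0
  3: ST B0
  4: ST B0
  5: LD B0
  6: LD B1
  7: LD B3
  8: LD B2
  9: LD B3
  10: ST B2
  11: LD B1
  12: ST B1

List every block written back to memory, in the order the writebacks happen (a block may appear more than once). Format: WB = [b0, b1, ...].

0: W B1 -> L1 miss  d=D]
1: W B0 -> L0 miss  d=D]
2: R B0 -> L0 hit  d=D]
3: W B0 -> L0 hit  d=D]
4: W B0 -> L0 hit  d=D]
5: R B0 -> L0 hit  d=D]
6: R B1 -> L1 hit  d=D]
7: R B3 -> L1 miss wb->B1  d=-]
8: R B2 -> L0 miss wb->B0  d=-]
9: R B3 -> L1 hit  d=-]
10: W B2 -> L0 hit  d=D]
11: R B1 -> L1 miss  d=-]
12: W B1 -> L1 hit  d=D]

WB = [1, 0]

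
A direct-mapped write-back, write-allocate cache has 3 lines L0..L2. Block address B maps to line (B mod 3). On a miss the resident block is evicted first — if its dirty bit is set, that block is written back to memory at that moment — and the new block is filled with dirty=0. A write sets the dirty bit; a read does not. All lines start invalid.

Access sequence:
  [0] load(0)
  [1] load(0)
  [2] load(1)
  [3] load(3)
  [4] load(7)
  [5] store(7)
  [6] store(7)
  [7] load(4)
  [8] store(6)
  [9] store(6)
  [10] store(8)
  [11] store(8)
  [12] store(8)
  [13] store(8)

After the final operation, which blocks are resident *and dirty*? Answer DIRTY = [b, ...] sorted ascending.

  0 | R B0 → L0 miss [-]
  1 | R B0 → L0 hit [-]
  2 | R B1 → L1 miss [-]
  3 | R B3 → L0 miss [-]
  4 | R B7 → L1 miss [-]
  5 | W B7 → L1 hit [D]
  6 | W B7 → L1 hit [D]
  7 | R B4 → L1 miss wb→B7 [-]
  8 | W B6 → L0 miss [D]
  9 | W B6 → L0 hit [D]
  10 | W B8 → L2 miss [D]
  11 | W B8 → L2 hit [D]
  12 | W B8 → L2 hit [D]
  13 | W B8 → L2 hit [D]

DIRTY = [6, 8]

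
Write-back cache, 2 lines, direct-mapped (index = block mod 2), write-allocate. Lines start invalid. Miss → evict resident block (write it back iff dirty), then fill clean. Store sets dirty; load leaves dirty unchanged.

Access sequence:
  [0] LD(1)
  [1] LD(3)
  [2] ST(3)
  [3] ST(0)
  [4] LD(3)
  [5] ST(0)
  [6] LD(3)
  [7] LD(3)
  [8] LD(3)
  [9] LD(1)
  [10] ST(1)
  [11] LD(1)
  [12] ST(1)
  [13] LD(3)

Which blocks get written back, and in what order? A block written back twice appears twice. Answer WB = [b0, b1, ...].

WB = [3, 1]

0: R B1 → L1 miss [-]
1: R B3 → L1 miss [-]
2: W B3 → L1 hit [D]
3: W B0 → L0 miss [D]
4: R B3 → L1 hit [D]
5: W B0 → L0 hit [D]
6: R B3 → L1 hit [D]
7: R B3 → L1 hit [D]
8: R B3 → L1 hit [D]
9: R B1 → L1 miss wb→B3 [-]
10: W B1 → L1 hit [D]
11: R B1 → L1 hit [D]
12: W B1 → L1 hit [D]
13: R B3 → L1 miss wb→B1 [-]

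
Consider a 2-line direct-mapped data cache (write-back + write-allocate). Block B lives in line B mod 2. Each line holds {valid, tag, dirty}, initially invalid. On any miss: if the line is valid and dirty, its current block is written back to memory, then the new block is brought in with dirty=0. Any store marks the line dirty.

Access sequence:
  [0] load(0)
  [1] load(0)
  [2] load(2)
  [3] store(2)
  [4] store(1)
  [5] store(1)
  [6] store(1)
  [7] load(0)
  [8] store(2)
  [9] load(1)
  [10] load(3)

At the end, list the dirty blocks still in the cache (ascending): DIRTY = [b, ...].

DIRTY = [2]

0: R B0 → L0 miss [-]
1: R B0 → L0 hit [-]
2: R B2 → L0 miss [-]
3: W B2 → L0 hit [D]
4: W B1 → L1 miss [D]
5: W B1 → L1 hit [D]
6: W B1 → L1 hit [D]
7: R B0 → L0 miss wb→B2 [-]
8: W B2 → L0 miss [D]
9: R B1 → L1 hit [D]
10: R B3 → L1 miss wb→B1 [-]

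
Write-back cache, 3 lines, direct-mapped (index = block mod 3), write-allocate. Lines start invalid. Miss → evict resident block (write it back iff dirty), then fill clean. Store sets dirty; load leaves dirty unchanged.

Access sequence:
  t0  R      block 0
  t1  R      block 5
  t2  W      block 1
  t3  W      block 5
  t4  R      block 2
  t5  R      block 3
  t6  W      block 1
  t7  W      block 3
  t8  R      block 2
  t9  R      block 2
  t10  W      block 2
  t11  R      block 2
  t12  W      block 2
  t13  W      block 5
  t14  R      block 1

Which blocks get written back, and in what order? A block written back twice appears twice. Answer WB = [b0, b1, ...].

WB = [5, 2]

0: R B0 → L0 miss [-]
1: R B5 → L2 miss [-]
2: W B1 → L1 miss [D]
3: W B5 → L2 hit [D]
4: R B2 → L2 miss wb→B5 [-]
5: R B3 → L0 miss [-]
6: W B1 → L1 hit [D]
7: W B3 → L0 hit [D]
8: R B2 → L2 hit [-]
9: R B2 → L2 hit [-]
10: W B2 → L2 hit [D]
11: R B2 → L2 hit [D]
12: W B2 → L2 hit [D]
13: W B5 → L2 miss wb→B2 [D]
14: R B1 → L1 hit [D]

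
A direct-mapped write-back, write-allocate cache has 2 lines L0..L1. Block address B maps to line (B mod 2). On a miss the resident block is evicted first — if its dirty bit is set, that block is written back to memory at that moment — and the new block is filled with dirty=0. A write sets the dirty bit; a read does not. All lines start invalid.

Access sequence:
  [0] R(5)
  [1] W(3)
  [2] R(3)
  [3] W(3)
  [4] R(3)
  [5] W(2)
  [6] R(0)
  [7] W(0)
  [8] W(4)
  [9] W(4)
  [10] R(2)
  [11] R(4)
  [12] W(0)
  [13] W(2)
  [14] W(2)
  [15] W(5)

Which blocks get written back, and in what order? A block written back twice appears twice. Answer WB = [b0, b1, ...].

0: R B5 → L1 miss [-]
1: W B3 → L1 miss [D]
2: R B3 → L1 hit [D]
3: W B3 → L1 hit [D]
4: R B3 → L1 hit [D]
5: W B2 → L0 miss [D]
6: R B0 → L0 miss wb→B2 [-]
7: W B0 → L0 hit [D]
8: W B4 → L0 miss wb→B0 [D]
9: W B4 → L0 hit [D]
10: R B2 → L0 miss wb→B4 [-]
11: R B4 → L0 miss [-]
12: W B0 → L0 miss [D]
13: W B2 → L0 miss wb→B0 [D]
14: W B2 → L0 hit [D]
15: W B5 → L1 miss wb→B3 [D]

WB = [2, 0, 4, 0, 3]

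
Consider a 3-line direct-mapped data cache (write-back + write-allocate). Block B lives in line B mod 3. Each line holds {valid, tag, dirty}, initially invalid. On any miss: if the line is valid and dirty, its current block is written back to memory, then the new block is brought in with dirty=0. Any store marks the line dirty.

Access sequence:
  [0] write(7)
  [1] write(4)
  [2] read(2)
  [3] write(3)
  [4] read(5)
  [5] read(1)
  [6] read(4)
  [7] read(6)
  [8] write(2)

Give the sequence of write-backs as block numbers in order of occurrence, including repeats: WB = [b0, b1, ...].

WB = [7, 4, 3]

0: W B7 -> L1 miss  d=D]
1: W B4 -> L1 miss wb->B7  d=D]
2: R B2 -> L2 miss  d=-]
3: W B3 -> L0 miss  d=D]
4: R B5 -> L2 miss  d=-]
5: R B1 -> L1 miss wb->B4  d=-]
6: R B4 -> L1 miss  d=-]
7: R B6 -> L0 miss wb->B3  d=-]
8: W B2 -> L2 miss  d=D]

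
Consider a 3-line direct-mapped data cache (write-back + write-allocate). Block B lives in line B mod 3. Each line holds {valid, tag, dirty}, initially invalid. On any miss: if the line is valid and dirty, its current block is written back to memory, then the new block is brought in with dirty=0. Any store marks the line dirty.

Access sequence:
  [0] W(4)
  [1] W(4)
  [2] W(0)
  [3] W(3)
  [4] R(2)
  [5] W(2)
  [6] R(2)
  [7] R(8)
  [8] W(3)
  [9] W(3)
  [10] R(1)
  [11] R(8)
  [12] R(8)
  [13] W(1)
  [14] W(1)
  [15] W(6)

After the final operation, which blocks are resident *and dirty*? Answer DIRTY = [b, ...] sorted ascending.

DIRTY = [1, 6]

  0 | W B4 → L1 miss [D]
  1 | W B4 → L1 hit [D]
  2 | W B0 → L0 miss [D]
  3 | W B3 → L0 miss wb→B0 [D]
  4 | R B2 → L2 miss [-]
  5 | W B2 → L2 hit [D]
  6 | R B2 → L2 hit [D]
  7 | R B8 → L2 miss wb→B2 [-]
  8 | W B3 → L0 hit [D]
  9 | W B3 → L0 hit [D]
  10 | R B1 → L1 miss wb→B4 [-]
  11 | R B8 → L2 hit [-]
  12 | R B8 → L2 hit [-]
  13 | W B1 → L1 hit [D]
  14 | W B1 → L1 hit [D]
  15 | W B6 → L0 miss wb→B3 [D]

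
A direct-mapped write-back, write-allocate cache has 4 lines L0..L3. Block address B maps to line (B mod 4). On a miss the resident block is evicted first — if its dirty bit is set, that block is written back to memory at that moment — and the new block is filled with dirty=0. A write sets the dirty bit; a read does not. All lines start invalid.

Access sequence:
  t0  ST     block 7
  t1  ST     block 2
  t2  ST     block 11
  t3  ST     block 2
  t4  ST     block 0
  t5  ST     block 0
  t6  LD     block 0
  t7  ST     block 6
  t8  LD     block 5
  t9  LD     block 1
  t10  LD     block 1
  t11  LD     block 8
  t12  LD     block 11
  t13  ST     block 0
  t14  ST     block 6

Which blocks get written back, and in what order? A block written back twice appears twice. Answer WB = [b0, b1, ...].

0: W B7 -> L3 miss  d=D]
1: W B2 -> L2 miss  d=D]
2: W B11 -> L3 miss wb->B7  d=D]
3: W B2 -> L2 hit  d=D]
4: W B0 -> L0 miss  d=D]
5: W B0 -> L0 hit  d=D]
6: R B0 -> L0 hit  d=D]
7: W B6 -> L2 miss wb->B2  d=D]
8: R B5 -> L1 miss  d=-]
9: R B1 -> L1 miss  d=-]
10: R B1 -> L1 hit  d=-]
11: R B8 -> L0 miss wb->B0  d=-]
12: R B11 -> L3 hit  d=D]
13: W B0 -> L0 miss  d=D]
14: W B6 -> L2 hit  d=D]

WB = [7, 2, 0]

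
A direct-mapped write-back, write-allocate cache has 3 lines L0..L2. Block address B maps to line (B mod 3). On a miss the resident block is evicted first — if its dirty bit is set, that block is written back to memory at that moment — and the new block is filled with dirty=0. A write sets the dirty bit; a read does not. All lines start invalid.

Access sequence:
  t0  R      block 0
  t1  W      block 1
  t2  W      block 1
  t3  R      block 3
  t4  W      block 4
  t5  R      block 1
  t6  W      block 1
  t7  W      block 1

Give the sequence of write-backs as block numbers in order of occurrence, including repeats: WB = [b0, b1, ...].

WB = [1, 4]

0: R B0 → L0 miss [-]
1: W B1 → L1 miss [D]
2: W B1 → L1 hit [D]
3: R B3 → L0 miss [-]
4: W B4 → L1 miss wb→B1 [D]
5: R B1 → L1 miss wb→B4 [-]
6: W B1 → L1 hit [D]
7: W B1 → L1 hit [D]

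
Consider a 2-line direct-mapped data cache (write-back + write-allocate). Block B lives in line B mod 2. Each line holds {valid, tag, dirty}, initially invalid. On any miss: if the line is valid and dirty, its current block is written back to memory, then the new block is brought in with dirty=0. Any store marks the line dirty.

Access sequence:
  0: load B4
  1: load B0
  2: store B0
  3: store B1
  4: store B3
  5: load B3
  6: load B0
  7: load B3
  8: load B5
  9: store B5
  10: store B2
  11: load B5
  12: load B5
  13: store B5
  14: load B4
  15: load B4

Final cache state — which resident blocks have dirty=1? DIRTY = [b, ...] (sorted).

  0 | R B4 → L0 miss [-]
  1 | R B0 → L0 miss [-]
  2 | W B0 → L0 hit [D]
  3 | W B1 → L1 miss [D]
  4 | W B3 → L1 miss wb→B1 [D]
  5 | R B3 → L1 hit [D]
  6 | R B0 → L0 hit [D]
  7 | R B3 → L1 hit [D]
  8 | R B5 → L1 miss wb→B3 [-]
  9 | W B5 → L1 hit [D]
  10 | W B2 → L0 miss wb→B0 [D]
  11 | R B5 → L1 hit [D]
  12 | R B5 → L1 hit [D]
  13 | W B5 → L1 hit [D]
  14 | R B4 → L0 miss wb→B2 [-]
  15 | R B4 → L0 hit [-]

DIRTY = [5]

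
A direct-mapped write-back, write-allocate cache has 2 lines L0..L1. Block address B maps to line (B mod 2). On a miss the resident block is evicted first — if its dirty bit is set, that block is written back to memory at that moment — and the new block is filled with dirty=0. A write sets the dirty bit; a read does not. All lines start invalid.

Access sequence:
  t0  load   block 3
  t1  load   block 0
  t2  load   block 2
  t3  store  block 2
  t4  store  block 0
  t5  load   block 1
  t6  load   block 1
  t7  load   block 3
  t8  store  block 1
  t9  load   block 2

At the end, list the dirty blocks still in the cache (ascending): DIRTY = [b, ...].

  0 | R B3 → L1 miss [-]
  1 | R B0 → L0 miss [-]
  2 | R B2 → L0 miss [-]
  3 | W B2 → L0 hit [D]
  4 | W B0 → L0 miss wb→B2 [D]
  5 | R B1 → L1 miss [-]
  6 | R B1 → L1 hit [-]
  7 | R B3 → L1 miss [-]
  8 | W B1 → L1 miss [D]
  9 | R B2 → L0 miss wb→B0 [-]

DIRTY = [1]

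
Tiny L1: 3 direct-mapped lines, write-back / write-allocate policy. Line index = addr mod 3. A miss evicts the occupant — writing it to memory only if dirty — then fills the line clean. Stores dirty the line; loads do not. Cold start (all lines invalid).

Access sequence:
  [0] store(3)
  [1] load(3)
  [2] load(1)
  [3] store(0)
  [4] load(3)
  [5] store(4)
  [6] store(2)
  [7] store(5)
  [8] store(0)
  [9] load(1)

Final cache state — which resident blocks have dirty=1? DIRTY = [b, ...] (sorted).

  0 | W B3 → L0 miss [D]
  1 | R B3 → L0 hit [D]
  2 | R B1 → L1 miss [-]
  3 | W B0 → L0 miss wb→B3 [D]
  4 | R B3 → L0 miss wb→B0 [-]
  5 | W B4 → L1 miss [D]
  6 | W B2 → L2 miss [D]
  7 | W B5 → L2 miss wb→B2 [D]
  8 | W B0 → L0 miss [D]
  9 | R B1 → L1 miss wb→B4 [-]

DIRTY = [0, 5]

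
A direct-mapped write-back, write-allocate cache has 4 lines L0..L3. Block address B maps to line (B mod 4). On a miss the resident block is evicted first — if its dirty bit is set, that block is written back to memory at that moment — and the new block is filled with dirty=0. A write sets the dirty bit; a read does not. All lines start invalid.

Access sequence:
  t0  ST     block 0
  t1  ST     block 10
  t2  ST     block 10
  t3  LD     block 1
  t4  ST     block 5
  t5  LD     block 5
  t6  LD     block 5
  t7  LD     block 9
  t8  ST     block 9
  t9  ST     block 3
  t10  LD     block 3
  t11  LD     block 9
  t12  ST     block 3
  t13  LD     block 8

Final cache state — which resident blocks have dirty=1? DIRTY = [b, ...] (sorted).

DIRTY = [3, 9, 10]

0: W B0 → L0 miss [D]
1: W B10 → L2 miss [D]
2: W B10 → L2 hit [D]
3: R B1 → L1 miss [-]
4: W B5 → L1 miss [D]
5: R B5 → L1 hit [D]
6: R B5 → L1 hit [D]
7: R B9 → L1 miss wb→B5 [-]
8: W B9 → L1 hit [D]
9: W B3 → L3 miss [D]
10: R B3 → L3 hit [D]
11: R B9 → L1 hit [D]
12: W B3 → L3 hit [D]
13: R B8 → L0 miss wb→B0 [-]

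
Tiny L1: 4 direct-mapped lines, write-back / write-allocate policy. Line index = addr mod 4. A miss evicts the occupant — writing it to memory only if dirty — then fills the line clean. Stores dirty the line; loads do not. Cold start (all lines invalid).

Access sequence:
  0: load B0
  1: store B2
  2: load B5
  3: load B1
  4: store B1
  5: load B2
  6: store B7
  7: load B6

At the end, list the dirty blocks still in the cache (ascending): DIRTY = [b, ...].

DIRTY = [1, 7]

  0 | R B0 → L0 miss [-]
  1 | W B2 → L2 miss [D]
  2 | R B5 → L1 miss [-]
  3 | R B1 → L1 miss [-]
  4 | W B1 → L1 hit [D]
  5 | R B2 → L2 hit [D]
  6 | W B7 → L3 miss [D]
  7 | R B6 → L2 miss wb→B2 [-]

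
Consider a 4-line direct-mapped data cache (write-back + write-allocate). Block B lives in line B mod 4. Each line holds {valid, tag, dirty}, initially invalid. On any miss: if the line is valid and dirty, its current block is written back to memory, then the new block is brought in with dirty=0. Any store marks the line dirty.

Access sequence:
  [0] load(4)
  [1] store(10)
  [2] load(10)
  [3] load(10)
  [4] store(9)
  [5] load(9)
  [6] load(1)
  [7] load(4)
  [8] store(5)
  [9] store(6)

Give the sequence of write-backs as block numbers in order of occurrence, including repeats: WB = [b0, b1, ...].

WB = [9, 10]

  0 | R B4 → L0 miss [-]
  1 | W B10 → L2 miss [D]
  2 | R B10 → L2 hit [D]
  3 | R B10 → L2 hit [D]
  4 | W B9 → L1 miss [D]
  5 | R B9 → L1 hit [D]
  6 | R B1 → L1 miss wb→B9 [-]
  7 | R B4 → L0 hit [-]
  8 | W B5 → L1 miss [D]
  9 | W B6 → L2 miss wb→B10 [D]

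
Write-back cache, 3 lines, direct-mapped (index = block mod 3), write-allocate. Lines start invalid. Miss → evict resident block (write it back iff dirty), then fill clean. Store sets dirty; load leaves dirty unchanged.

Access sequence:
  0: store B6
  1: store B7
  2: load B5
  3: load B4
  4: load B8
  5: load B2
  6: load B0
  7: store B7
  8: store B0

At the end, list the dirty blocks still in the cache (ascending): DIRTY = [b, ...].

DIRTY = [0, 7]

  0 | W B6 → L0 miss [D]
  1 | W B7 → L1 miss [D]
  2 | R B5 → L2 miss [-]
  3 | R B4 → L1 miss wb→B7 [-]
  4 | R B8 → L2 miss [-]
  5 | R B2 → L2 miss [-]
  6 | R B0 → L0 miss wb→B6 [-]
  7 | W B7 → L1 miss [D]
  8 | W B0 → L0 hit [D]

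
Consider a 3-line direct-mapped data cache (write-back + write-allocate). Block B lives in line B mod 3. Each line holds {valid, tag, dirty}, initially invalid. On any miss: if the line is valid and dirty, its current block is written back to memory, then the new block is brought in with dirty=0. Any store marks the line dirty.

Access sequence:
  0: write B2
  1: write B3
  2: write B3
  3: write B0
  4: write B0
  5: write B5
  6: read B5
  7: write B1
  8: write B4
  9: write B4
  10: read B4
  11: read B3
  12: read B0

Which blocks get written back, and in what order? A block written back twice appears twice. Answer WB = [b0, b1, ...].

WB = [3, 2, 1, 0]

0: W B2 → L2 miss [D]
1: W B3 → L0 miss [D]
2: W B3 → L0 hit [D]
3: W B0 → L0 miss wb→B3 [D]
4: W B0 → L0 hit [D]
5: W B5 → L2 miss wb→B2 [D]
6: R B5 → L2 hit [D]
7: W B1 → L1 miss [D]
8: W B4 → L1 miss wb→B1 [D]
9: W B4 → L1 hit [D]
10: R B4 → L1 hit [D]
11: R B3 → L0 miss wb→B0 [-]
12: R B0 → L0 miss [-]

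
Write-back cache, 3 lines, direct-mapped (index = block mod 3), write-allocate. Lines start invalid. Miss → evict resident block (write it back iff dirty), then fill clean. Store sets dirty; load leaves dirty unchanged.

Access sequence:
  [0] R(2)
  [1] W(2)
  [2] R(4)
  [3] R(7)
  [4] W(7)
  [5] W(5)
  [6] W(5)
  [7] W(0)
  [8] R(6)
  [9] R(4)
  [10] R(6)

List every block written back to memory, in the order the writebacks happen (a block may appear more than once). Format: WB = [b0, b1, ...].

  0 | R B2 → L2 miss [-]
  1 | W B2 → L2 hit [D]
  2 | R B4 → L1 miss [-]
  3 | R B7 → L1 miss [-]
  4 | W B7 → L1 hit [D]
  5 | W B5 → L2 miss wb→B2 [D]
  6 | W B5 → L2 hit [D]
  7 | W B0 → L0 miss [D]
  8 | R B6 → L0 miss wb→B0 [-]
  9 | R B4 → L1 miss wb→B7 [-]
  10 | R B6 → L0 hit [-]

WB = [2, 0, 7]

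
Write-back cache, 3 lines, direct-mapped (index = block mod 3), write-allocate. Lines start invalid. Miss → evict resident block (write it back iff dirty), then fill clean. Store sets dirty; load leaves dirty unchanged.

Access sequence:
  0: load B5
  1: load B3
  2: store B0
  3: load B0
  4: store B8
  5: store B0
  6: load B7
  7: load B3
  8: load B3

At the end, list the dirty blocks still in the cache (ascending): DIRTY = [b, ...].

  0 | R B5 → L2 miss [-]
  1 | R B3 → L0 miss [-]
  2 | W B0 → L0 miss [D]
  3 | R B0 → L0 hit [D]
  4 | W B8 → L2 miss [D]
  5 | W B0 → L0 hit [D]
  6 | R B7 → L1 miss [-]
  7 | R B3 → L0 miss wb→B0 [-]
  8 | R B3 → L0 hit [-]

DIRTY = [8]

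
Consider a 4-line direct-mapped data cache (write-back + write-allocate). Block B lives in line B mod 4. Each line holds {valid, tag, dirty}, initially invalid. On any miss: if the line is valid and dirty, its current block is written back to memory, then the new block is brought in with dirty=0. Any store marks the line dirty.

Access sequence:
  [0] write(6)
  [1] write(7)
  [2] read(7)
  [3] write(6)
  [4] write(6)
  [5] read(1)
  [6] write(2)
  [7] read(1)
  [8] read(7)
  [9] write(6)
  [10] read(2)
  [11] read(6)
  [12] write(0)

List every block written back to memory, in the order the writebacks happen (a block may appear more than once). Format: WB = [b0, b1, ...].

0: W B6 → L2 miss [D]
1: W B7 → L3 miss [D]
2: R B7 → L3 hit [D]
3: W B6 → L2 hit [D]
4: W B6 → L2 hit [D]
5: R B1 → L1 miss [-]
6: W B2 → L2 miss wb→B6 [D]
7: R B1 → L1 hit [-]
8: R B7 → L3 hit [D]
9: W B6 → L2 miss wb→B2 [D]
10: R B2 → L2 miss wb→B6 [-]
11: R B6 → L2 miss [-]
12: W B0 → L0 miss [D]

WB = [6, 2, 6]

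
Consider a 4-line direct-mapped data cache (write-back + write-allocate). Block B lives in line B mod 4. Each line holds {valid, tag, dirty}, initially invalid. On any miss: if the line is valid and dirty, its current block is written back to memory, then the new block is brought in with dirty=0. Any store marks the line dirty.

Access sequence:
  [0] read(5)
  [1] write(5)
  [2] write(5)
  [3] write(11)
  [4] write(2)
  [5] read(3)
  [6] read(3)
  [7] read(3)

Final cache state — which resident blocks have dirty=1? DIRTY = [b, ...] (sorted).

0: R B5 -> L1 miss  d=-]
1: W B5 -> L1 hit  d=D]
2: W B5 -> L1 hit  d=D]
3: W B11 -> L3 miss  d=D]
4: W B2 -> L2 miss  d=D]
5: R B3 -> L3 miss wb->B11  d=-]
6: R B3 -> L3 hit  d=-]
7: R B3 -> L3 hit  d=-]

DIRTY = [2, 5]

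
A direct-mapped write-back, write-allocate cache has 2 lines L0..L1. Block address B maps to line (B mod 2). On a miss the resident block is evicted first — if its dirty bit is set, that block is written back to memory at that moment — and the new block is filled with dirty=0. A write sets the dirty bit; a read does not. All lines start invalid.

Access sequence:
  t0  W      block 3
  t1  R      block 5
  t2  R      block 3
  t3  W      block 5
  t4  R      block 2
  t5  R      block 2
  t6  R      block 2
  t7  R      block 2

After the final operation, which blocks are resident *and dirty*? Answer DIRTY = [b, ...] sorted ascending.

0: W B3 → L1 miss [D]
1: R B5 → L1 miss wb→B3 [-]
2: R B3 → L1 miss [-]
3: W B5 → L1 miss [D]
4: R B2 → L0 miss [-]
5: R B2 → L0 hit [-]
6: R B2 → L0 hit [-]
7: R B2 → L0 hit [-]

DIRTY = [5]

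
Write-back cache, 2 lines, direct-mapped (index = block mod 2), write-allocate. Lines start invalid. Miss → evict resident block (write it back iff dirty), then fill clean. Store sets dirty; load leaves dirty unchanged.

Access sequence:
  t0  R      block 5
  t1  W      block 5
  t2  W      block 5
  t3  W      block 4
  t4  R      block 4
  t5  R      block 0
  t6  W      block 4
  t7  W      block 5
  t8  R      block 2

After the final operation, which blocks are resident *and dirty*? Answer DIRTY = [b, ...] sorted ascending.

0: R B5 → L1 miss [-]
1: W B5 → L1 hit [D]
2: W B5 → L1 hit [D]
3: W B4 → L0 miss [D]
4: R B4 → L0 hit [D]
5: R B0 → L0 miss wb→B4 [-]
6: W B4 → L0 miss [D]
7: W B5 → L1 hit [D]
8: R B2 → L0 miss wb→B4 [-]

DIRTY = [5]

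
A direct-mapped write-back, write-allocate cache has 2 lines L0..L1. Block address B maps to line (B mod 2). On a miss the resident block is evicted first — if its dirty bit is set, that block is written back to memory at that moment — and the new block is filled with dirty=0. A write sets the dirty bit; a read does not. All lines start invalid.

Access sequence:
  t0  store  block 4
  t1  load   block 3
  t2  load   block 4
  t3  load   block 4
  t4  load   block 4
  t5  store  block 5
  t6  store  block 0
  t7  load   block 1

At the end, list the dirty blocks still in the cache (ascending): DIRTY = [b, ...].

0: W B4 -> L0 miss  d=D]
1: R B3 -> L1 miss  d=-]
2: R B4 -> L0 hit  d=D]
3: R B4 -> L0 hit  d=D]
4: R B4 -> L0 hit  d=D]
5: W B5 -> L1 miss  d=D]
6: W B0 -> L0 miss wb->B4  d=D]
7: R B1 -> L1 miss wb->B5  d=-]

DIRTY = [0]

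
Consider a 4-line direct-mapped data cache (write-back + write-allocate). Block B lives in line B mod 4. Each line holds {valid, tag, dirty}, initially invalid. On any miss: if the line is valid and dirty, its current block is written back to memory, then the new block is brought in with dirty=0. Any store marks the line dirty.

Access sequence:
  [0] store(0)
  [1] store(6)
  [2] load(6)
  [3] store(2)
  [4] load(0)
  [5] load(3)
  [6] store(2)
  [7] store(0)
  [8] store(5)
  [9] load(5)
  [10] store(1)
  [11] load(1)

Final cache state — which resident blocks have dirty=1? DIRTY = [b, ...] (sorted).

0: W B0 → L0 miss [D]
1: W B6 → L2 miss [D]
2: R B6 → L2 hit [D]
3: W B2 → L2 miss wb→B6 [D]
4: R B0 → L0 hit [D]
5: R B3 → L3 miss [-]
6: W B2 → L2 hit [D]
7: W B0 → L0 hit [D]
8: W B5 → L1 miss [D]
9: R B5 → L1 hit [D]
10: W B1 → L1 miss wb→B5 [D]
11: R B1 → L1 hit [D]

DIRTY = [0, 1, 2]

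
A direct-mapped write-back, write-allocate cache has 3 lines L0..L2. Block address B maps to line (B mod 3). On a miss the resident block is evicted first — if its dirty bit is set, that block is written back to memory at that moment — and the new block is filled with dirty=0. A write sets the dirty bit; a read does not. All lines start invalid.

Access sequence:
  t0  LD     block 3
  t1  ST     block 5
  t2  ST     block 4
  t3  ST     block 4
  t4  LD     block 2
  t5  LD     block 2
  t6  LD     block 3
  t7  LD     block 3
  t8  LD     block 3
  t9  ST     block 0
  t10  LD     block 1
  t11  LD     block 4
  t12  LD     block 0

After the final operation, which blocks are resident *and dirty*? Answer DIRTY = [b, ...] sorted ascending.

DIRTY = [0]

0: R B3 → L0 miss [-]
1: W B5 → L2 miss [D]
2: W B4 → L1 miss [D]
3: W B4 → L1 hit [D]
4: R B2 → L2 miss wb→B5 [-]
5: R B2 → L2 hit [-]
6: R B3 → L0 hit [-]
7: R B3 → L0 hit [-]
8: R B3 → L0 hit [-]
9: W B0 → L0 miss [D]
10: R B1 → L1 miss wb→B4 [-]
11: R B4 → L1 miss [-]
12: R B0 → L0 hit [D]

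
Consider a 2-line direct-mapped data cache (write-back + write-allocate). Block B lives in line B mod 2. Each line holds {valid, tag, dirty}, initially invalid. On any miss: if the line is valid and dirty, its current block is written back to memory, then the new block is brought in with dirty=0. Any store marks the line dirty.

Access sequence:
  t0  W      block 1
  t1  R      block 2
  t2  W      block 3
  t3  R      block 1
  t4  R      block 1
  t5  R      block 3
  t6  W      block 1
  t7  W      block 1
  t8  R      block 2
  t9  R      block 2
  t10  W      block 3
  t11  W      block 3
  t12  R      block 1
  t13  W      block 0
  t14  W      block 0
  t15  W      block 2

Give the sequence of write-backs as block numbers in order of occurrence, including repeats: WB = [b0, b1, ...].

WB = [1, 3, 1, 3, 0]

0: W B1 -> L1 miss  d=D]
1: R B2 -> L0 miss  d=-]
2: W B3 -> L1 miss wb->B1  d=D]
3: R B1 -> L1 miss wb->B3  d=-]
4: R B1 -> L1 hit  d=-]
5: R B3 -> L1 miss  d=-]
6: W B1 -> L1 miss  d=D]
7: W B1 -> L1 hit  d=D]
8: R B2 -> L0 hit  d=-]
9: R B2 -> L0 hit  d=-]
10: W B3 -> L1 miss wb->B1  d=D]
11: W B3 -> L1 hit  d=D]
12: R B1 -> L1 miss wb->B3  d=-]
13: W B0 -> L0 miss  d=D]
14: W B0 -> L0 hit  d=D]
15: W B2 -> L0 miss wb->B0  d=D]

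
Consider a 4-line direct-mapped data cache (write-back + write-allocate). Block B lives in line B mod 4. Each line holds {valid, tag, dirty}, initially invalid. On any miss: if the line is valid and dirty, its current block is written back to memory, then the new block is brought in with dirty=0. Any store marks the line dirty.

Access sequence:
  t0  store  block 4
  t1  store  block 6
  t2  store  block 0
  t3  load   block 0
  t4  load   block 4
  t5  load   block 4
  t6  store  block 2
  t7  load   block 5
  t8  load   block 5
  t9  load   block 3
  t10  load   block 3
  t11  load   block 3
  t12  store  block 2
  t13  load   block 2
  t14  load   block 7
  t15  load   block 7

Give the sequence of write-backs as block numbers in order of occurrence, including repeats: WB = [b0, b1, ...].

WB = [4, 0, 6]

  0 | W B4 → L0 miss [D]
  1 | W B6 → L2 miss [D]
  2 | W B0 → L0 miss wb→B4 [D]
  3 | R B0 → L0 hit [D]
  4 | R B4 → L0 miss wb→B0 [-]
  5 | R B4 → L0 hit [-]
  6 | W B2 → L2 miss wb→B6 [D]
  7 | R B5 → L1 miss [-]
  8 | R B5 → L1 hit [-]
  9 | R B3 → L3 miss [-]
  10 | R B3 → L3 hit [-]
  11 | R B3 → L3 hit [-]
  12 | W B2 → L2 hit [D]
  13 | R B2 → L2 hit [D]
  14 | R B7 → L3 miss [-]
  15 | R B7 → L3 hit [-]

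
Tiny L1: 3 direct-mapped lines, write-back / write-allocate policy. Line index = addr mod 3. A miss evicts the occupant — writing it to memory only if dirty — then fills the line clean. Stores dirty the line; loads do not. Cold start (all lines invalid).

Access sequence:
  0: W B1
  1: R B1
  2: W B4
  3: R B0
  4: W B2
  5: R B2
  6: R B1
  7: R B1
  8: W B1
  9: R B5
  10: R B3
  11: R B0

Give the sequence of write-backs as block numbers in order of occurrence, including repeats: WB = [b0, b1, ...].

WB = [1, 4, 2]

  0 | W B1 → L1 miss [D]
  1 | R B1 → L1 hit [D]
  2 | W B4 → L1 miss wb→B1 [D]
  3 | R B0 → L0 miss [-]
  4 | W B2 → L2 miss [D]
  5 | R B2 → L2 hit [D]
  6 | R B1 → L1 miss wb→B4 [-]
  7 | R B1 → L1 hit [-]
  8 | W B1 → L1 hit [D]
  9 | R B5 → L2 miss wb→B2 [-]
  10 | R B3 → L0 miss [-]
  11 | R B0 → L0 miss [-]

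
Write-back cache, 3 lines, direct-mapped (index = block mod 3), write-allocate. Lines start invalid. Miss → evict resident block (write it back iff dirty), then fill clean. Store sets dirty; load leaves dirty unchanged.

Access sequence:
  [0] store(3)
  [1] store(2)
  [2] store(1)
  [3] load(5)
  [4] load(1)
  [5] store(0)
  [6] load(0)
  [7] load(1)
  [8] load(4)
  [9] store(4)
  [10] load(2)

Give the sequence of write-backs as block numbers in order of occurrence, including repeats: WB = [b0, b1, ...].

WB = [2, 3, 1]

0: W B3 → L0 miss [D]
1: W B2 → L2 miss [D]
2: W B1 → L1 miss [D]
3: R B5 → L2 miss wb→B2 [-]
4: R B1 → L1 hit [D]
5: W B0 → L0 miss wb→B3 [D]
6: R B0 → L0 hit [D]
7: R B1 → L1 hit [D]
8: R B4 → L1 miss wb→B1 [-]
9: W B4 → L1 hit [D]
10: R B2 → L2 miss [-]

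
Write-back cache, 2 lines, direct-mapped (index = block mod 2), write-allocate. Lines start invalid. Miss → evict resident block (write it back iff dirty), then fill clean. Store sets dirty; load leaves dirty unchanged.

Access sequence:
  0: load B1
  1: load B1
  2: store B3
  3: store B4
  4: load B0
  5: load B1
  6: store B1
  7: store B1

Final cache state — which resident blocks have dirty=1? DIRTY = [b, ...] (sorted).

0: R B1 -> L1 miss  d=-]
1: R B1 -> L1 hit  d=-]
2: W B3 -> L1 miss  d=D]
3: W B4 -> L0 miss  d=D]
4: R B0 -> L0 miss wb->B4  d=-]
5: R B1 -> L1 miss wb->B3  d=-]
6: W B1 -> L1 hit  d=D]
7: W B1 -> L1 hit  d=D]

DIRTY = [1]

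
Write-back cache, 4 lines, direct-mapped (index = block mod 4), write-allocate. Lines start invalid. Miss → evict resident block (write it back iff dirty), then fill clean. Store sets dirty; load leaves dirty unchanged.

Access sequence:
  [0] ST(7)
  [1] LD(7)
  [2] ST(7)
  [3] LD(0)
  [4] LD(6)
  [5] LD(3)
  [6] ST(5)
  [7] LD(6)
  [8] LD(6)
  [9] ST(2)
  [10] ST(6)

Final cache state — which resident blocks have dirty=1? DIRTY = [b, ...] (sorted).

0: W B7 → L3 miss [D]
1: R B7 → L3 hit [D]
2: W B7 → L3 hit [D]
3: R B0 → L0 miss [-]
4: R B6 → L2 miss [-]
5: R B3 → L3 miss wb→B7 [-]
6: W B5 → L1 miss [D]
7: R B6 → L2 hit [-]
8: R B6 → L2 hit [-]
9: W B2 → L2 miss [D]
10: W B6 → L2 miss wb→B2 [D]

DIRTY = [5, 6]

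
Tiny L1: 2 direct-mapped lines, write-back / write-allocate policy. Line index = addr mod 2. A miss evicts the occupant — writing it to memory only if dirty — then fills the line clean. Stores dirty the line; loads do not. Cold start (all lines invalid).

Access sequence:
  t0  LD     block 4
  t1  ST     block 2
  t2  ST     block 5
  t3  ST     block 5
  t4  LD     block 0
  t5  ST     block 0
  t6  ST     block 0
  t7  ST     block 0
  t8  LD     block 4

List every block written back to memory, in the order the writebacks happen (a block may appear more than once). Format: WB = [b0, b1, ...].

WB = [2, 0]

0: R B4 -> L0 miss  d=-]
1: W B2 -> L0 miss  d=D]
2: W B5 -> L1 miss  d=D]
3: W B5 -> L1 hit  d=D]
4: R B0 -> L0 miss wb->B2  d=-]
5: W B0 -> L0 hit  d=D]
6: W B0 -> L0 hit  d=D]
7: W B0 -> L0 hit  d=D]
8: R B4 -> L0 miss wb->B0  d=-]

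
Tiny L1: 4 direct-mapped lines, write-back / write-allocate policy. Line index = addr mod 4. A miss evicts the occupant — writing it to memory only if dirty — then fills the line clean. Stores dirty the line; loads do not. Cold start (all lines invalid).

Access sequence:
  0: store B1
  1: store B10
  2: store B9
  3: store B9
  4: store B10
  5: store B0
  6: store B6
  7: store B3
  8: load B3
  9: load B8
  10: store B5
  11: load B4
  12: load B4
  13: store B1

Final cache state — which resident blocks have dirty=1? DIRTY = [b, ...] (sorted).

DIRTY = [1, 3, 6]

  0 | W B1 → L1 miss [D]
  1 | W B10 → L2 miss [D]
  2 | W B9 → L1 miss wb→B1 [D]
  3 | W B9 → L1 hit [D]
  4 | W B10 → L2 hit [D]
  5 | W B0 → L0 miss [D]
  6 | W B6 → L2 miss wb→B10 [D]
  7 | W B3 → L3 miss [D]
  8 | R B3 → L3 hit [D]
  9 | R B8 → L0 miss wb→B0 [-]
  10 | W B5 → L1 miss wb→B9 [D]
  11 | R B4 → L0 miss [-]
  12 | R B4 → L0 hit [-]
  13 | W B1 → L1 miss wb→B5 [D]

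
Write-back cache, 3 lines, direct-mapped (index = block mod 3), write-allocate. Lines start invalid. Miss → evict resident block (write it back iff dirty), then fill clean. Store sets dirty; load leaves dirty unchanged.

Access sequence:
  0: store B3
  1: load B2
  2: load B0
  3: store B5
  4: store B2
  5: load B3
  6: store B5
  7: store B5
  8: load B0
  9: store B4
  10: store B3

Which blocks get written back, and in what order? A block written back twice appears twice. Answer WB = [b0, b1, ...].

WB = [3, 5, 2]

  0 | W B3 → L0 miss [D]
  1 | R B2 → L2 miss [-]
  2 | R B0 → L0 miss wb→B3 [-]
  3 | W B5 → L2 miss [D]
  4 | W B2 → L2 miss wb→B5 [D]
  5 | R B3 → L0 miss [-]
  6 | W B5 → L2 miss wb→B2 [D]
  7 | W B5 → L2 hit [D]
  8 | R B0 → L0 miss [-]
  9 | W B4 → L1 miss [D]
  10 | W B3 → L0 miss [D]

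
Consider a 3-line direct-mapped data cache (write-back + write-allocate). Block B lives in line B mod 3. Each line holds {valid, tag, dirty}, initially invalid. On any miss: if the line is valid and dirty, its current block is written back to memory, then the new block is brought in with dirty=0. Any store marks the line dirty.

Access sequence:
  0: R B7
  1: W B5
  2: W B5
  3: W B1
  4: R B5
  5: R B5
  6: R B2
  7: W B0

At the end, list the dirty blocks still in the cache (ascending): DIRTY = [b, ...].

0: R B7 -> L1 miss  d=-]
1: W B5 -> L2 miss  d=D]
2: W B5 -> L2 hit  d=D]
3: W B1 -> L1 miss  d=D]
4: R B5 -> L2 hit  d=D]
5: R B5 -> L2 hit  d=D]
6: R B2 -> L2 miss wb->B5  d=-]
7: W B0 -> L0 miss  d=D]

DIRTY = [0, 1]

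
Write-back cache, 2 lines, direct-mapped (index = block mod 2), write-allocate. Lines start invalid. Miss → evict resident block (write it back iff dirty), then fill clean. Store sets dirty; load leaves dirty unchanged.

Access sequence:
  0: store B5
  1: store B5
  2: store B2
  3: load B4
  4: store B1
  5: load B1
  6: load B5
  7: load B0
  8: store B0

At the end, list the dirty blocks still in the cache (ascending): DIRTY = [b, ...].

DIRTY = [0]

  0 | W B5 → L1 miss [D]
  1 | W B5 → L1 hit [D]
  2 | W B2 → L0 miss [D]
  3 | R B4 → L0 miss wb→B2 [-]
  4 | W B1 → L1 miss wb→B5 [D]
  5 | R B1 → L1 hit [D]
  6 | R B5 → L1 miss wb→B1 [-]
  7 | R B0 → L0 miss [-]
  8 | W B0 → L0 hit [D]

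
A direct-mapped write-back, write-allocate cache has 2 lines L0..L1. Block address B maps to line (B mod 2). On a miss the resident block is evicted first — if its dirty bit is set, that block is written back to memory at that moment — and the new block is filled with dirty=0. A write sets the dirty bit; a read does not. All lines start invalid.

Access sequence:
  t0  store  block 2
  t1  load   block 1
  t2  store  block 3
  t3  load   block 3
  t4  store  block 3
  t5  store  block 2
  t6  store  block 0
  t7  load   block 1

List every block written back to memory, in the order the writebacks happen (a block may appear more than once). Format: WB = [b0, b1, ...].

WB = [2, 3]

0: W B2 → L0 miss [D]
1: R B1 → L1 miss [-]
2: W B3 → L1 miss [D]
3: R B3 → L1 hit [D]
4: W B3 → L1 hit [D]
5: W B2 → L0 hit [D]
6: W B0 → L0 miss wb→B2 [D]
7: R B1 → L1 miss wb→B3 [-]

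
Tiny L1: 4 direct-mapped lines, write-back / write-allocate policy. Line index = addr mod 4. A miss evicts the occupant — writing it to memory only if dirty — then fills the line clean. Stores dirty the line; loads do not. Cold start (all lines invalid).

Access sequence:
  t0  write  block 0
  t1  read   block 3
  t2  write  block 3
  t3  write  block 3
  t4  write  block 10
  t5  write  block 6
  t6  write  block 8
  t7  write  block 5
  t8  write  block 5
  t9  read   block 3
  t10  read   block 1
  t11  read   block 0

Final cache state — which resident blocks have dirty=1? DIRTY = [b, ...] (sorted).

0: W B0 → L0 miss [D]
1: R B3 → L3 miss [-]
2: W B3 → L3 hit [D]
3: W B3 → L3 hit [D]
4: W B10 → L2 miss [D]
5: W B6 → L2 miss wb→B10 [D]
6: W B8 → L0 miss wb→B0 [D]
7: W B5 → L1 miss [D]
8: W B5 → L1 hit [D]
9: R B3 → L3 hit [D]
10: R B1 → L1 miss wb→B5 [-]
11: R B0 → L0 miss wb→B8 [-]

DIRTY = [3, 6]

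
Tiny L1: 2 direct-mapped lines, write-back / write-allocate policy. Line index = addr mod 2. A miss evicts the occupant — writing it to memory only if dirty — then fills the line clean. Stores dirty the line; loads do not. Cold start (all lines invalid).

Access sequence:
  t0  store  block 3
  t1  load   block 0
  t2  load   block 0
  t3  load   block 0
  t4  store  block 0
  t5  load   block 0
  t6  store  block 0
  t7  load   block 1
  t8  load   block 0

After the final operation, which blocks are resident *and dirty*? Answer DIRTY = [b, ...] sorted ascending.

0: W B3 -> L1 miss  d=D]
1: R B0 -> L0 miss  d=-]
2: R B0 -> L0 hit  d=-]
3: R B0 -> L0 hit  d=-]
4: W B0 -> L0 hit  d=D]
5: R B0 -> L0 hit  d=D]
6: W B0 -> L0 hit  d=D]
7: R B1 -> L1 miss wb->B3  d=-]
8: R B0 -> L0 hit  d=D]

DIRTY = [0]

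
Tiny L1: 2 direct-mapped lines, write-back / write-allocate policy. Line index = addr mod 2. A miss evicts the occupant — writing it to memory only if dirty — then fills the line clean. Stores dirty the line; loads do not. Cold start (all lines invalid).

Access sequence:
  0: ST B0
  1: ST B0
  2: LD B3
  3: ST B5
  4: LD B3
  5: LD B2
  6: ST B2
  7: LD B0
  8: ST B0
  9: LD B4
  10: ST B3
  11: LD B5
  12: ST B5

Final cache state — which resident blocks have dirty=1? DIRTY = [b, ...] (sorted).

DIRTY = [5]

0: W B0 → L0 miss [D]
1: W B0 → L0 hit [D]
2: R B3 → L1 miss [-]
3: W B5 → L1 miss [D]
4: R B3 → L1 miss wb→B5 [-]
5: R B2 → L0 miss wb→B0 [-]
6: W B2 → L0 hit [D]
7: R B0 → L0 miss wb→B2 [-]
8: W B0 → L0 hit [D]
9: R B4 → L0 miss wb→B0 [-]
10: W B3 → L1 hit [D]
11: R B5 → L1 miss wb→B3 [-]
12: W B5 → L1 hit [D]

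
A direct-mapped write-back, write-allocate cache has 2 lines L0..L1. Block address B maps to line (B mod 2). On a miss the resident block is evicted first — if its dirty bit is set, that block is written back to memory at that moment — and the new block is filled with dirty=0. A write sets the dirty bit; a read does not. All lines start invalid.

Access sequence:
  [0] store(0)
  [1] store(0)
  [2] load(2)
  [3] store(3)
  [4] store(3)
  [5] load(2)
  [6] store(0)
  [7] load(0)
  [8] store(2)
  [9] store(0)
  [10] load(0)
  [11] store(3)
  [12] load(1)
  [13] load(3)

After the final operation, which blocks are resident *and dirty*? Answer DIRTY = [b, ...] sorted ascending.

0: W B0 → L0 miss [D]
1: W B0 → L0 hit [D]
2: R B2 → L0 miss wb→B0 [-]
3: W B3 → L1 miss [D]
4: W B3 → L1 hit [D]
5: R B2 → L0 hit [-]
6: W B0 → L0 miss [D]
7: R B0 → L0 hit [D]
8: W B2 → L0 miss wb→B0 [D]
9: W B0 → L0 miss wb→B2 [D]
10: R B0 → L0 hit [D]
11: W B3 → L1 hit [D]
12: R B1 → L1 miss wb→B3 [-]
13: R B3 → L1 miss [-]

DIRTY = [0]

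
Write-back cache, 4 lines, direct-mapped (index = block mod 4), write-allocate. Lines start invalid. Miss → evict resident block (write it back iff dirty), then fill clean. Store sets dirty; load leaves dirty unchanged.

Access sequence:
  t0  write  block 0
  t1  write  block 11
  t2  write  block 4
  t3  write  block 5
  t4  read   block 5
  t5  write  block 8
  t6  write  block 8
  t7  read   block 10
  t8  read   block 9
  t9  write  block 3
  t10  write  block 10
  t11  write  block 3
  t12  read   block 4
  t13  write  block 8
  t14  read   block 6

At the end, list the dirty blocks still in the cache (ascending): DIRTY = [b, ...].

DIRTY = [3, 8]

  0 | W B0 → L0 miss [D]
  1 | W B11 → L3 miss [D]
  2 | W B4 → L0 miss wb→B0 [D]
  3 | W B5 → L1 miss [D]
  4 | R B5 → L1 hit [D]
  5 | W B8 → L0 miss wb→B4 [D]
  6 | W B8 → L0 hit [D]
  7 | R B10 → L2 miss [-]
  8 | R B9 → L1 miss wb→B5 [-]
  9 | W B3 → L3 miss wb→B11 [D]
  10 | W B10 → L2 hit [D]
  11 | W B3 → L3 hit [D]
  12 | R B4 → L0 miss wb→B8 [-]
  13 | W B8 → L0 miss [D]
  14 | R B6 → L2 miss wb→B10 [-]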